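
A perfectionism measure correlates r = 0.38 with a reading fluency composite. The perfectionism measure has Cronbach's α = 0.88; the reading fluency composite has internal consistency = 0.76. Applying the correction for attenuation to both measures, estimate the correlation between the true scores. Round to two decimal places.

0.46

r_true = r_obs / √(r_xx · r_yy) = 0.38 / √(0.88 × 0.76) = 0.38 / √0.6688 = 0.38 / 0.8178 ≈ 0.46.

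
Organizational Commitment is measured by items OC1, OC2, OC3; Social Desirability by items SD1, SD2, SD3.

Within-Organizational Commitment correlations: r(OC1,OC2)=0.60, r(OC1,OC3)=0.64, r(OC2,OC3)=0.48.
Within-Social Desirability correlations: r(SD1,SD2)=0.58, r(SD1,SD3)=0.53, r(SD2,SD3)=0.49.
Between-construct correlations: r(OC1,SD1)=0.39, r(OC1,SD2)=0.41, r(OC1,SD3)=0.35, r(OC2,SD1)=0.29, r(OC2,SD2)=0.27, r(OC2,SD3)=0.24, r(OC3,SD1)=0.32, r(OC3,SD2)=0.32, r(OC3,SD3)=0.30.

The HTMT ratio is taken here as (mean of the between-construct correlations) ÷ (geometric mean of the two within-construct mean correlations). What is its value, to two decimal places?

0.58

Mean heterotrait r = 2.89/9 = 0.3211.
Mean within-OC = 1.72/3 = 0.5733; mean within-SD = 1.60/3 = 0.5333.
Geometric mean = √(0.5733 × 0.5333) = 0.5529.
HTMT = 0.3211 / 0.5529 = 0.58.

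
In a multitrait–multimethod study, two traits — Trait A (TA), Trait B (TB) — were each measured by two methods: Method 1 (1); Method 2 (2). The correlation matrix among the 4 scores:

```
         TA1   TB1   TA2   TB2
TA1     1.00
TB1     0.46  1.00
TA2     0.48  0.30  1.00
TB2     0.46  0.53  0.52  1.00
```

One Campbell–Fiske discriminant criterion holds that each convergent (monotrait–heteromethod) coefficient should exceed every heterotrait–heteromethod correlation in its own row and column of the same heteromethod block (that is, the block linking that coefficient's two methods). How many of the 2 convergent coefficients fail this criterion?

0

Convergent coefficients and their comparison sets:
TA (methods 1·2): 0.48 vs {0.46, 0.30} → pass.
TB (methods 1·2): 0.53 vs {0.30, 0.46} → pass.
0 of 2 fail.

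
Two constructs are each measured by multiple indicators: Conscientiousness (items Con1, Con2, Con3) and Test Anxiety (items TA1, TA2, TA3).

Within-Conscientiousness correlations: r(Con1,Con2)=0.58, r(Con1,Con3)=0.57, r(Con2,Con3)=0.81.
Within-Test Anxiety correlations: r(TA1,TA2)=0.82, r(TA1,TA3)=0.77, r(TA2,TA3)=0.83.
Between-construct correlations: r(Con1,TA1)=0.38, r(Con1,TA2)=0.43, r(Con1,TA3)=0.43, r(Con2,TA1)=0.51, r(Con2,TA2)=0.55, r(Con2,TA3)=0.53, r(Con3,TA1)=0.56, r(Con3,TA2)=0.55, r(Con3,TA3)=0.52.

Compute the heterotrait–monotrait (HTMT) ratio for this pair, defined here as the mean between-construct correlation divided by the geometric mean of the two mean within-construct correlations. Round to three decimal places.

Mean between = 4.46/9 = 0.4956.
Mean within-Con = 1.96/3 = 0.6533; mean within-TA = 2.42/3 = 0.8067.
Geometric mean = √(0.6533 × 0.8067) = 0.7260.
HTMT = 0.4956 / 0.7260 = 0.683.

0.683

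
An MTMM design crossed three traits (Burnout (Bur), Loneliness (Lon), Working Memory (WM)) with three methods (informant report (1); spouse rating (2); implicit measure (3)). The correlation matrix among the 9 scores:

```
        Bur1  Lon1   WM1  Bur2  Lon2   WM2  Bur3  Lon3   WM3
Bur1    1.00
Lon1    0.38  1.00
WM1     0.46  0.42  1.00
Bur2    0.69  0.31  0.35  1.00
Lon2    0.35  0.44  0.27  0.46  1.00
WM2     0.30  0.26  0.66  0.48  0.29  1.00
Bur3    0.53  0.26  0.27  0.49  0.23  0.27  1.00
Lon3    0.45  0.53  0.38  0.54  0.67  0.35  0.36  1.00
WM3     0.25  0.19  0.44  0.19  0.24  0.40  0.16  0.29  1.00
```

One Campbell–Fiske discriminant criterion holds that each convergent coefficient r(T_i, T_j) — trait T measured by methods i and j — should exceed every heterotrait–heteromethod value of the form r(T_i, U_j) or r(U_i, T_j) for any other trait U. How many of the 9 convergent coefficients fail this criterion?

1

Checking each validity diagonal entry against its comparison values:
Bur (methods 1·2): 0.69 vs {0.35, 0.31, 0.30, 0.35} → pass.
Bur (methods 1·3): 0.53 vs {0.45, 0.26, 0.25, 0.27} → pass.
Bur (methods 2·3): 0.49 vs {0.54, 0.23, 0.19, 0.27} → fail.
Lon (methods 1·2): 0.44 vs {0.31, 0.35, 0.26, 0.27} → pass.
Lon (methods 1·3): 0.53 vs {0.26, 0.45, 0.19, 0.38} → pass.
Lon (methods 2·3): 0.67 vs {0.23, 0.54, 0.24, 0.35} → pass.
WM (methods 1·2): 0.66 vs {0.35, 0.30, 0.27, 0.26} → pass.
WM (methods 1·3): 0.44 vs {0.27, 0.25, 0.38, 0.19} → pass.
WM (methods 2·3): 0.40 vs {0.27, 0.19, 0.35, 0.24} → pass.
1 of 9 fail.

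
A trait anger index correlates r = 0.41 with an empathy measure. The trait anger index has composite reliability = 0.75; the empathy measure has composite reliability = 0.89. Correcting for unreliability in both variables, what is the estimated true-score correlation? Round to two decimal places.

r_true = r_obs / √(r_xx · r_yy) = 0.41 / √(0.75 × 0.89) = 0.41 / √0.6675 = 0.41 / 0.8170 ≈ 0.50.

0.50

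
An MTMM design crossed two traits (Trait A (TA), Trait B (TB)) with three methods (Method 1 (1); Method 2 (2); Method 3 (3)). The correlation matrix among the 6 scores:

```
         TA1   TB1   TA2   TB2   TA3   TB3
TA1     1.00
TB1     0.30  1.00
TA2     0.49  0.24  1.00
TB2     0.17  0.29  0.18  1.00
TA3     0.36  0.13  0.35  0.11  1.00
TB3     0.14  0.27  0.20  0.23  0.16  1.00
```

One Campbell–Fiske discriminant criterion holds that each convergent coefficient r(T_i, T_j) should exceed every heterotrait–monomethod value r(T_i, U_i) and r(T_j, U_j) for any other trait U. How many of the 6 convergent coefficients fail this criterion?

2

Each convergent coefficient versus the relevant comparison correlations:
TA (methods 1·2): 0.49 vs {0.30, 0.18} → pass.
TA (methods 1·3): 0.36 vs {0.30, 0.16} → pass.
TA (methods 2·3): 0.35 vs {0.18, 0.16} → pass.
TB (methods 1·2): 0.29 vs {0.30, 0.18} → fail.
TB (methods 1·3): 0.27 vs {0.30, 0.16} → fail.
TB (methods 2·3): 0.23 vs {0.18, 0.16} → pass.
2 of 6 fail.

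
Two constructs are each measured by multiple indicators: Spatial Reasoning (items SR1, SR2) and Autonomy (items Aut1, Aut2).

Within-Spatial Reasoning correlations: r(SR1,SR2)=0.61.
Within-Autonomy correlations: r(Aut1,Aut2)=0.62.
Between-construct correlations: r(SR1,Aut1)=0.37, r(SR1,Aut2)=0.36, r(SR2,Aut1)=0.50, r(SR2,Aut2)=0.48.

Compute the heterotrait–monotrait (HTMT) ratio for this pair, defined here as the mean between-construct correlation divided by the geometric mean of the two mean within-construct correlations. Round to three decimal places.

0.695

Mean between = 1.71/4 = 0.4275.
Mean within-SR = 0.61/1 = 0.6100; mean within-Aut = 0.62/1 = 0.6200.
Geometric mean = √(0.6100 × 0.6200) = 0.6150.
HTMT = 0.4275 / 0.6150 = 0.695.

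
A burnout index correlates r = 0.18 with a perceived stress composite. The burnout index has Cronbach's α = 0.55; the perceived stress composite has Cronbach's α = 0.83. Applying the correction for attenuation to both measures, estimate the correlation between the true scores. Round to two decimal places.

r_true = r_obs / √(r_xx · r_yy) = 0.18 / √(0.55 × 0.83) = 0.18 / √0.4565 = 0.18 / 0.6756 ≈ 0.27.

0.27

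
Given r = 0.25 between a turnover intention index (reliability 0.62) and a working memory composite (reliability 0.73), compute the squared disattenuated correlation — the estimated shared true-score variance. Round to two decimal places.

Disattenuated r = 0.25 / √(0.62 × 0.73) = 0.25 / 0.6728 = 0.3716.
Shared true-score variance = 0.3716² = 0.1381 ≈ 0.14.

0.14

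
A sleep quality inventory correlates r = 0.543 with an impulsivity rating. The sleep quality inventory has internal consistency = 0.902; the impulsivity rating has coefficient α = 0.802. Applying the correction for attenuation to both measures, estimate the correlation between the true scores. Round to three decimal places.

r_true = r_obs / √(r_xx · r_yy) = 0.543 / √(0.902 × 0.802) = 0.543 / √0.723404 = 0.543 / 0.8505 ≈ 0.638.

0.638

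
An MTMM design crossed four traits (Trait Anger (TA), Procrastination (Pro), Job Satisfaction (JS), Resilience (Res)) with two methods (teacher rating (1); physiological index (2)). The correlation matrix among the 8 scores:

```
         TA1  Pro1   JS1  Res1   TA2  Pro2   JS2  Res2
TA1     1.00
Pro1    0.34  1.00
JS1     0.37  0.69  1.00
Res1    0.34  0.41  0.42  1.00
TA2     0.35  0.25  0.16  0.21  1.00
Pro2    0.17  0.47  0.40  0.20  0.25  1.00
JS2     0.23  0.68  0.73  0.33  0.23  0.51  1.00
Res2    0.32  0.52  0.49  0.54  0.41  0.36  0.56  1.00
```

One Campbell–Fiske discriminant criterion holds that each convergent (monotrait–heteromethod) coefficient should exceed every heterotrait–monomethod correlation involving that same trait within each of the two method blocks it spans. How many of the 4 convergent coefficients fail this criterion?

Checking each validity diagonal entry against its comparison values:
TA (methods 1·2): 0.35 vs {0.34, 0.25, 0.37, 0.23, 0.34, 0.41} → fail.
Pro (methods 1·2): 0.47 vs {0.34, 0.25, 0.69, 0.51, 0.41, 0.36} → fail.
JS (methods 1·2): 0.73 vs {0.37, 0.23, 0.69, 0.51, 0.42, 0.56} → pass.
Res (methods 1·2): 0.54 vs {0.34, 0.41, 0.41, 0.36, 0.42, 0.56} → fail.
3 of 4 fail.

3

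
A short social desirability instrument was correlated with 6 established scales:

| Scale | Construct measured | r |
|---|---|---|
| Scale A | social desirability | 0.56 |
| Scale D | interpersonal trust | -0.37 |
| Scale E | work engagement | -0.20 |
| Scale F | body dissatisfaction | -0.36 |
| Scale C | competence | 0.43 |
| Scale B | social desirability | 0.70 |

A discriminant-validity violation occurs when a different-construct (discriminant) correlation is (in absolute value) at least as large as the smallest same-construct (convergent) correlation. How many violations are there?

Convergent (same construct = social desirability): Scale A, Scale B.
Smallest convergent = 0.56. Discriminant |r|: 0.37, 0.20, 0.36, 0.43; count ≥ 0.56 → 0.

0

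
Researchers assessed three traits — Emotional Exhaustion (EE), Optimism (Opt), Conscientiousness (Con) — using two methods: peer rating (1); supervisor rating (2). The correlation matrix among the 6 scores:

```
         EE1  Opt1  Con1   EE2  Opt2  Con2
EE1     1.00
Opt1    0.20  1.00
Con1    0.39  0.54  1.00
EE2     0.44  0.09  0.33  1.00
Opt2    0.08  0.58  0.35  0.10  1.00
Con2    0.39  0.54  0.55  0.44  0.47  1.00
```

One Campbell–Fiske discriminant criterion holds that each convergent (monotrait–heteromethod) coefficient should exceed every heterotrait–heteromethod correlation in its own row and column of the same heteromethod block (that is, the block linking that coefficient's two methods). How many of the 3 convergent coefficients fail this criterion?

Convergent coefficients and their comparison sets:
EE (methods 1·2): 0.44 vs {0.08, 0.09, 0.39, 0.33} → pass.
Opt (methods 1·2): 0.58 vs {0.09, 0.08, 0.54, 0.35} → pass.
Con (methods 1·2): 0.55 vs {0.33, 0.39, 0.35, 0.54} → pass.
0 of 3 fail.

0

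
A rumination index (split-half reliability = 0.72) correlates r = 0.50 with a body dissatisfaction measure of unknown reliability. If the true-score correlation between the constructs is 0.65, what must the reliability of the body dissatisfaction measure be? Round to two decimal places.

0.82

r_true = r_obs / √(r_xx · r_yy) ⇒ 0.65 = 0.50 / √(0.72 · r_yy).
√(0.72 · r_yy) = 0.50 / 0.65 = 0.7692; 0.72 · r_yy = 0.5917; r_yy = 0.5917 / 0.72 ≈ 0.82.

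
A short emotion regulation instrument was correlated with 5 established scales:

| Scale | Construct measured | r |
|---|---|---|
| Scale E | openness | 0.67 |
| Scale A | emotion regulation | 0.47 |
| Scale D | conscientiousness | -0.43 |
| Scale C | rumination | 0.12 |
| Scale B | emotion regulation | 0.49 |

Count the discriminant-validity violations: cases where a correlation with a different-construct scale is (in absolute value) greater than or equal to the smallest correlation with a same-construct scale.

Convergent (same construct = emotion regulation): Scale A, Scale B.
Smallest convergent = 0.47. Discriminant |r|: 0.67, 0.43, 0.12; count ≥ 0.47 → 1.

1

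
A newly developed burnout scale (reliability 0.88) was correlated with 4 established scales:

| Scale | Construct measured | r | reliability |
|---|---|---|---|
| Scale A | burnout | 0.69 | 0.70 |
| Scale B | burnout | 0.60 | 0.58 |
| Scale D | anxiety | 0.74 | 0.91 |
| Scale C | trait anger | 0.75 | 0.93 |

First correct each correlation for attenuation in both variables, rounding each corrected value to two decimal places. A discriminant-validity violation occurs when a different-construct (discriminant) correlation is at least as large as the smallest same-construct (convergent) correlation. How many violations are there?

Disattenuated r (r / √(r_scale · r_new)):
  Scale A (conv): 0.69 / √(0.70·0.88) = 0.88
  Scale B (conv): 0.60 / √(0.58·0.88) = 0.84
  Scale D (disc): 0.74 / √(0.91·0.88) = 0.83
  Scale C (disc): 0.75 / √(0.93·0.88) = 0.83
Smallest convergent = 0.84. Discriminant values: 0.83, 0.83; count ≥ 0.84 → 0.

0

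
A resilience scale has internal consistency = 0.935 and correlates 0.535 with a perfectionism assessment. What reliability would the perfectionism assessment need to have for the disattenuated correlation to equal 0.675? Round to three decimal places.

0.672

r_true = r_obs / √(r_xx · r_yy) ⇒ 0.675 = 0.535 / √(0.935 · r_yy).
√(0.935 · r_yy) = 0.535 / 0.675 = 0.7926; 0.935 · r_yy = 0.6282; r_yy = 0.6282 / 0.935 ≈ 0.672.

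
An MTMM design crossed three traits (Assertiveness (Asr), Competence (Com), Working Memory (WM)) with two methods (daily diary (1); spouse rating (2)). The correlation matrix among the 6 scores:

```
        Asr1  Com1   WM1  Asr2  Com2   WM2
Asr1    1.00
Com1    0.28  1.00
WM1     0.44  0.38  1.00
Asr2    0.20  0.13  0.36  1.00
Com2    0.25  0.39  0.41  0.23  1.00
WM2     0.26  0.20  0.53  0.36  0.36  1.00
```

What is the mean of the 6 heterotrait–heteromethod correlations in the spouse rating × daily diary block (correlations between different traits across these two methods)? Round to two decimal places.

HTHM values (method 2 × method 1): 0.13, 0.36, 0.25, 0.41, 0.26, 0.20; mean = 1.61/6 = 0.27.

0.27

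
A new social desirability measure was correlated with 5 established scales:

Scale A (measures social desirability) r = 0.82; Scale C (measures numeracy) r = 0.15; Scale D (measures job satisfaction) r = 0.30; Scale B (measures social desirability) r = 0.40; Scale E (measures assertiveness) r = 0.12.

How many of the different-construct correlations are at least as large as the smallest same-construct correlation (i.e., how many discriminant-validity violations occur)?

0

Convergent (same construct = social desirability): Scale A, Scale B.
Smallest convergent = 0.40. Discriminant values: 0.15, 0.30, 0.12; count ≥ 0.40 → 0.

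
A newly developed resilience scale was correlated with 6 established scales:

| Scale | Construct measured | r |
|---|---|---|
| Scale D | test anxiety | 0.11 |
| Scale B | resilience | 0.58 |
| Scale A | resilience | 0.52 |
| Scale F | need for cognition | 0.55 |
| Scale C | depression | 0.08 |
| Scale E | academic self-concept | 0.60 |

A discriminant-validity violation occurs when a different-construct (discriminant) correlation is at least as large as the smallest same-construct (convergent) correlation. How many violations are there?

Convergent (same construct = resilience): Scale B, Scale A.
Smallest convergent = 0.52. Discriminant values: 0.11, 0.55, 0.08, 0.60; count ≥ 0.52 → 2.

2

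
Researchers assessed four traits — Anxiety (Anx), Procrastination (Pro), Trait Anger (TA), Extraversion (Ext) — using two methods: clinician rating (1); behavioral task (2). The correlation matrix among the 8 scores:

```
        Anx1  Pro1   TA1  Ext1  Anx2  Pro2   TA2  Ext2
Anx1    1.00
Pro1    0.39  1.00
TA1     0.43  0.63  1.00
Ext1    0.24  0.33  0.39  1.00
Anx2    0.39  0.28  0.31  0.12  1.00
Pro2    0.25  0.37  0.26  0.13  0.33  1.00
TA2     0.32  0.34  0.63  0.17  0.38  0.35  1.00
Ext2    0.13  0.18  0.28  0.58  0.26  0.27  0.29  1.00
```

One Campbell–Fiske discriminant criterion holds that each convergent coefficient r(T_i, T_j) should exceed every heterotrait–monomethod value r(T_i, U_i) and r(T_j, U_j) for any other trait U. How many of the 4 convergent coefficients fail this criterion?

3

Convergent coefficients and their comparison sets:
Anx (methods 1·2): 0.39 vs {0.39, 0.33, 0.43, 0.38, 0.24, 0.26} → fail.
Pro (methods 1·2): 0.37 vs {0.39, 0.33, 0.63, 0.35, 0.33, 0.27} → fail.
TA (methods 1·2): 0.63 vs {0.43, 0.38, 0.63, 0.35, 0.39, 0.29} → fail.
Ext (methods 1·2): 0.58 vs {0.24, 0.26, 0.33, 0.27, 0.39, 0.29} → pass.
3 of 4 fail.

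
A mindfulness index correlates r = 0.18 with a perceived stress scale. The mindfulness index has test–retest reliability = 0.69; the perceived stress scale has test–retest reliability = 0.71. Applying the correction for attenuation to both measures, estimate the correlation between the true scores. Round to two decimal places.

0.26

r_true = r_obs / √(r_xx · r_yy) = 0.18 / √(0.69 × 0.71) = 0.18 / √0.4899 = 0.18 / 0.6999 ≈ 0.26.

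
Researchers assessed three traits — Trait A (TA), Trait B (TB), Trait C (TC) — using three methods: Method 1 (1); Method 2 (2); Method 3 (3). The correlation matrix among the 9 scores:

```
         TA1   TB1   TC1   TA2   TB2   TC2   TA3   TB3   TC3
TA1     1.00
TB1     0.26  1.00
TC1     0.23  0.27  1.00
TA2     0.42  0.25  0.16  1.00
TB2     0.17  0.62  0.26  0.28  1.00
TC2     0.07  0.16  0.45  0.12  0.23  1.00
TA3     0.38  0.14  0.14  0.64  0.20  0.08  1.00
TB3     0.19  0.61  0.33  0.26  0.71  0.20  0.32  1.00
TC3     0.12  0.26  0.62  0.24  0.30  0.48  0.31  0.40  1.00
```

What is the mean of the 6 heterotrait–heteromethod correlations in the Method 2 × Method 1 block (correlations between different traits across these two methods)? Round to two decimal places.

0.18

HTHM values (method 2 × method 1): 0.25, 0.16, 0.17, 0.26, 0.07, 0.16; mean = 1.07/6 = 0.18.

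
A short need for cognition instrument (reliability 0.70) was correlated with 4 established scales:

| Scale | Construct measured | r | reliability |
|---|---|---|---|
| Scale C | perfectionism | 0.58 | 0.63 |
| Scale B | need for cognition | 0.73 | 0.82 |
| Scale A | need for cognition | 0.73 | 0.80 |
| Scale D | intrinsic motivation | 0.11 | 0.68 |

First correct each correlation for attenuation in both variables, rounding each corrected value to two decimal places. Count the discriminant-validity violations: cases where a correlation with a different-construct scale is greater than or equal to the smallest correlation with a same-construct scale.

Disattenuated r (r / √(r_scale · r_new)):
  Scale C (disc): 0.58 / √(0.63·0.70) = 0.87
  Scale B (conv): 0.73 / √(0.82·0.70) = 0.96
  Scale A (conv): 0.73 / √(0.80·0.70) = 0.98
  Scale D (disc): 0.11 / √(0.68·0.70) = 0.16
Smallest convergent = 0.96. Discriminant values: 0.87, 0.16; count ≥ 0.96 → 0.

0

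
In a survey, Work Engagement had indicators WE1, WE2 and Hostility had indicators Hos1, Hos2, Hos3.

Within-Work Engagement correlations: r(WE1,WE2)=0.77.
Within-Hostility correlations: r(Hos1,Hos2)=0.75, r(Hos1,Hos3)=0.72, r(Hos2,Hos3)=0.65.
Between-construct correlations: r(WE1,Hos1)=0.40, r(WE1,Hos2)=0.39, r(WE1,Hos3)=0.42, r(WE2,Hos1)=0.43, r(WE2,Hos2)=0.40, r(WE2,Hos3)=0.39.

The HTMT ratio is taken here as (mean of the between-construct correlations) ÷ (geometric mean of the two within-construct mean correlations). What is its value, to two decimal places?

0.55

Mean heterotrait r = 2.43/6 = 0.4050.
Mean within-WE = 0.77/1 = 0.7700; mean within-Hos = 2.12/3 = 0.7067.
Geometric mean = √(0.7700 × 0.7067) = 0.7377.
HTMT = 0.4050 / 0.7377 = 0.55.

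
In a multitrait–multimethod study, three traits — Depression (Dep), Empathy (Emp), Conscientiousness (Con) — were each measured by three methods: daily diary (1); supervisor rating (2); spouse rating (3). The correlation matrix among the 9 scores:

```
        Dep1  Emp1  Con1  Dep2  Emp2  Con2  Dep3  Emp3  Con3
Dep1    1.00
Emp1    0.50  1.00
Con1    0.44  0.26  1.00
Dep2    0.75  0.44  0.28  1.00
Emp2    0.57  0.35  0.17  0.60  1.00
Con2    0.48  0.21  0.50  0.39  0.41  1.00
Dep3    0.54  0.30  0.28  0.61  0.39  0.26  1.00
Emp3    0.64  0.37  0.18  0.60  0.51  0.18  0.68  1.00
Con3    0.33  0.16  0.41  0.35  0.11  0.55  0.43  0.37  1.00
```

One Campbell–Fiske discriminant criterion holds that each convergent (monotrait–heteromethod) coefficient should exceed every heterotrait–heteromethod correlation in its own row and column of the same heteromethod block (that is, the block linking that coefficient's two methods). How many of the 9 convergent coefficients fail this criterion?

4

Each convergent coefficient versus the relevant comparison correlations:
Dep (methods 1·2): 0.75 vs {0.57, 0.44, 0.48, 0.28} → pass.
Dep (methods 1·3): 0.54 vs {0.64, 0.30, 0.33, 0.28} → fail.
Dep (methods 2·3): 0.61 vs {0.60, 0.39, 0.35, 0.26} → pass.
Emp (methods 1·2): 0.35 vs {0.44, 0.57, 0.21, 0.17} → fail.
Emp (methods 1·3): 0.37 vs {0.30, 0.64, 0.16, 0.18} → fail.
Emp (methods 2·3): 0.51 vs {0.39, 0.60, 0.11, 0.18} → fail.
Con (methods 1·2): 0.50 vs {0.28, 0.48, 0.17, 0.21} → pass.
Con (methods 1·3): 0.41 vs {0.28, 0.33, 0.18, 0.16} → pass.
Con (methods 2·3): 0.55 vs {0.26, 0.35, 0.18, 0.11} → pass.
4 of 9 fail.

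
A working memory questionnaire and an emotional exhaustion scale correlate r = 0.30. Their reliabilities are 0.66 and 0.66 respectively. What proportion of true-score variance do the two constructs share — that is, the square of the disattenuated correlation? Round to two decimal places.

0.21

Disattenuated r = 0.30 / √(0.66 × 0.66) = 0.30 / 0.6600 = 0.4545.
Shared true-score variance = 0.4545² = 0.2066 ≈ 0.21.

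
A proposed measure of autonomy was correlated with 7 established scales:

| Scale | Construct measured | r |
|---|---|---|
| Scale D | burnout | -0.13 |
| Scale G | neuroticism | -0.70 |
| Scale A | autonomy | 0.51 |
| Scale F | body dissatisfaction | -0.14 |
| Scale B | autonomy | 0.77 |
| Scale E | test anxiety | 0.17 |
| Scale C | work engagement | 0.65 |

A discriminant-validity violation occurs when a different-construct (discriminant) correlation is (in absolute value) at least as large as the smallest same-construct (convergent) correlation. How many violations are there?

2

Convergent (same construct = autonomy): Scale A, Scale B.
Smallest convergent = 0.51. Discriminant |r|: 0.13, 0.70, 0.14, 0.17, 0.65; count ≥ 0.51 → 2.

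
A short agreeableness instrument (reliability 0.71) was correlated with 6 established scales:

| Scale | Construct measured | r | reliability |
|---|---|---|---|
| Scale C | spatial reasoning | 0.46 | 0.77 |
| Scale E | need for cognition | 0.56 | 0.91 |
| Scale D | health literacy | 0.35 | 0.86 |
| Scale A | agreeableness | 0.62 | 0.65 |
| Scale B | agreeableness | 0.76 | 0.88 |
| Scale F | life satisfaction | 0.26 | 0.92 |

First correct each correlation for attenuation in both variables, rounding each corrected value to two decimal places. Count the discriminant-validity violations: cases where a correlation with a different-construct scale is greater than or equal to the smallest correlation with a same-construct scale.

Disattenuated r (r / √(r_scale · r_new)):
  Scale C (disc): 0.46 / √(0.77·0.71) = 0.62
  Scale E (disc): 0.56 / √(0.91·0.71) = 0.70
  Scale D (disc): 0.35 / √(0.86·0.71) = 0.45
  Scale A (conv): 0.62 / √(0.65·0.71) = 0.91
  Scale B (conv): 0.76 / √(0.88·0.71) = 0.96
  Scale F (disc): 0.26 / √(0.92·0.71) = 0.32
Smallest convergent = 0.91. Discriminant values: 0.62, 0.70, 0.45, 0.32; count ≥ 0.91 → 0.

0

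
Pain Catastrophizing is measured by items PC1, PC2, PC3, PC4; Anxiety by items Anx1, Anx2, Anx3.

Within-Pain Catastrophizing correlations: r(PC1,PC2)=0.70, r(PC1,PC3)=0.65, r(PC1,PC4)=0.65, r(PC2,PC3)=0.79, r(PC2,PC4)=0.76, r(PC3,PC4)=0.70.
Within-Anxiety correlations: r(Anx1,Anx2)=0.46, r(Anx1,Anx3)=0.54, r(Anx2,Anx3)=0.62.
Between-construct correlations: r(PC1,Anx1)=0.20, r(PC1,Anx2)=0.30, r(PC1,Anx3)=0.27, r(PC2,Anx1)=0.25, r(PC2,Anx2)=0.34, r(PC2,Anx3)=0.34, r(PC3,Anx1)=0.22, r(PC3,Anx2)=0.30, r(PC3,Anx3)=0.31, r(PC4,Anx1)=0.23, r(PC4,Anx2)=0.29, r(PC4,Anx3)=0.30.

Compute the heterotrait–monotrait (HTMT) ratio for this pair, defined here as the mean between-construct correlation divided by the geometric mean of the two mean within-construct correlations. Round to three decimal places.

0.451

Mean between = 3.35/12 = 0.2792.
Mean within-PC = 4.25/6 = 0.7083; mean within-Anx = 1.62/3 = 0.5400.
Geometric mean = √(0.7083 × 0.5400) = 0.6185.
HTMT = 0.2792 / 0.6185 = 0.451.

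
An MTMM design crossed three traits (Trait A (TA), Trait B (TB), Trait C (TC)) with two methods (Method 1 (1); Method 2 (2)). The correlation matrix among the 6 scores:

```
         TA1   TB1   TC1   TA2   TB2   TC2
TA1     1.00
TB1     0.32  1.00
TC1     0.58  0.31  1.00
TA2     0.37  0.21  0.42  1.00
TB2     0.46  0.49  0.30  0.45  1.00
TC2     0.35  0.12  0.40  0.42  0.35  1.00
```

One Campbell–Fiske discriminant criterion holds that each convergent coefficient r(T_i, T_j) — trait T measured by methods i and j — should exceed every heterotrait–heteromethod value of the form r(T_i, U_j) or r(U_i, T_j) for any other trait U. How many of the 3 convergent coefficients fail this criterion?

Each convergent coefficient versus the relevant comparison correlations:
TA (methods 1·2): 0.37 vs {0.46, 0.21, 0.35, 0.42} → fail.
TB (methods 1·2): 0.49 vs {0.21, 0.46, 0.12, 0.30} → pass.
TC (methods 1·2): 0.40 vs {0.42, 0.35, 0.30, 0.12} → fail.
2 of 3 fail.

2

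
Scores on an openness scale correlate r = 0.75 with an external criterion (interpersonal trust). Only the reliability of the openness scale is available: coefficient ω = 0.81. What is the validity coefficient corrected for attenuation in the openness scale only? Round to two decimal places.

0.83

Single correction: r_c = r_obs / √r_xx = 0.75 / √0.81 = 0.75 / 0.9000 ≈ 0.83.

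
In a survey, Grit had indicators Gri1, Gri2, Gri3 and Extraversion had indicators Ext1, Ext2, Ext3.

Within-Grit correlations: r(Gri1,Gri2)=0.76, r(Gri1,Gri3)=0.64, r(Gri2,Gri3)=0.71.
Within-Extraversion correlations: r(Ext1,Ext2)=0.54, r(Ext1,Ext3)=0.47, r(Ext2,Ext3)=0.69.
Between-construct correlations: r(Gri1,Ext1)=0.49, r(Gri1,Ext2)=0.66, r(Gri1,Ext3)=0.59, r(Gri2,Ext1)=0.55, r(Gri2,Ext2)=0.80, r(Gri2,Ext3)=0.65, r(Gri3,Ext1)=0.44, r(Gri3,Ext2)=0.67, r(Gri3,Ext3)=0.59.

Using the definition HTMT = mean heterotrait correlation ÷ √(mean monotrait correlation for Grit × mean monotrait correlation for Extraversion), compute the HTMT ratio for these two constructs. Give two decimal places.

0.96

Between-construct mean = 5.44/9 = 0.6044.
Mean within-Gri = 2.11/3 = 0.7033; mean within-Ext = 1.70/3 = 0.5667.
Geometric mean = √(0.7033 × 0.5667) = 0.6313.
HTMT = 0.6044 / 0.6313 = 0.96.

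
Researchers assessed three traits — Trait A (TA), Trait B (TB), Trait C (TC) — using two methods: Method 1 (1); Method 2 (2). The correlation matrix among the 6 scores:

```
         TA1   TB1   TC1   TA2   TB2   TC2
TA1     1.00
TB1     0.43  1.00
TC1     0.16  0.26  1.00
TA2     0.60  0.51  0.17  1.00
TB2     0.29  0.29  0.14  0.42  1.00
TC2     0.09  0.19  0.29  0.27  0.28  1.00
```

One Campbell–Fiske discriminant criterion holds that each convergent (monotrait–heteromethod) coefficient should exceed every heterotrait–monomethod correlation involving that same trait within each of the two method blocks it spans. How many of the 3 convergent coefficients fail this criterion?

Convergent coefficients and their comparison sets:
TA (methods 1·2): 0.60 vs {0.43, 0.42, 0.16, 0.27} → pass.
TB (methods 1·2): 0.29 vs {0.43, 0.42, 0.26, 0.28} → fail.
TC (methods 1·2): 0.29 vs {0.16, 0.27, 0.26, 0.28} → pass.
1 of 3 fail.

1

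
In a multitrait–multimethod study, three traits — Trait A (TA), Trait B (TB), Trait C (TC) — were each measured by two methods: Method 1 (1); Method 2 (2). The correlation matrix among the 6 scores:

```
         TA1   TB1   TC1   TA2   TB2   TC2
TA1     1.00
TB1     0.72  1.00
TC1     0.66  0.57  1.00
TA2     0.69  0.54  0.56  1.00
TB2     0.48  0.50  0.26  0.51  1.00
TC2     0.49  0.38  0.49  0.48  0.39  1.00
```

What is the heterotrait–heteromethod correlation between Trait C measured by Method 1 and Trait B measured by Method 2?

0.26

Different traits and methods: r(TC1, TB2) = 0.26.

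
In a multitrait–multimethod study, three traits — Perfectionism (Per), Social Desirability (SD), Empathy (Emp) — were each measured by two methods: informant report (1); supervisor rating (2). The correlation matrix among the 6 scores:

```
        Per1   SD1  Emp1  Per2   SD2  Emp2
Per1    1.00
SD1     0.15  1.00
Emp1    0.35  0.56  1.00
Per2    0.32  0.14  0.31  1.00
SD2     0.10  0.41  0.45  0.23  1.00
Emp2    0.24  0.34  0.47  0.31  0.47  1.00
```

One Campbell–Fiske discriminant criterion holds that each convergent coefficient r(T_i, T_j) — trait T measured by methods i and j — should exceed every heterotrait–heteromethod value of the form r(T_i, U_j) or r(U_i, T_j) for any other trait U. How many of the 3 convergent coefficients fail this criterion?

1

Convergent coefficients and their comparison sets:
Per (methods 1·2): 0.32 vs {0.10, 0.14, 0.24, 0.31} → pass.
SD (methods 1·2): 0.41 vs {0.14, 0.10, 0.34, 0.45} → fail.
Emp (methods 1·2): 0.47 vs {0.31, 0.24, 0.45, 0.34} → pass.
1 of 3 fail.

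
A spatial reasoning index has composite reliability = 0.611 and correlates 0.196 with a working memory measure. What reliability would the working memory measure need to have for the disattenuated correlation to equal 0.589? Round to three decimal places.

0.181

r_true = r_obs / √(r_xx · r_yy) ⇒ 0.589 = 0.196 / √(0.611 · r_yy).
√(0.611 · r_yy) = 0.196 / 0.589 = 0.3328; 0.611 · r_yy = 0.1108; r_yy = 0.1108 / 0.611 ≈ 0.181.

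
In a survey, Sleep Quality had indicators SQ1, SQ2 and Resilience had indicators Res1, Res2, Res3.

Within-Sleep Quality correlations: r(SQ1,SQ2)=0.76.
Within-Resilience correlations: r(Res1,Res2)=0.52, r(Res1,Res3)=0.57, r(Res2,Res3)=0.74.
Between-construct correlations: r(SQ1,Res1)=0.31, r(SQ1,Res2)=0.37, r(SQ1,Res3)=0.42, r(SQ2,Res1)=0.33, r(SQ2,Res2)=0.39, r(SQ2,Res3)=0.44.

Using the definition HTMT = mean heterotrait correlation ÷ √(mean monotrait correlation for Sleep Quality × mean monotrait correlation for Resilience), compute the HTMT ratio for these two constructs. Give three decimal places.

0.553

Mean between = 2.26/6 = 0.3767.
Mean within-SQ = 0.76/1 = 0.7600; mean within-Res = 1.83/3 = 0.6100.
Geometric mean = √(0.7600 × 0.6100) = 0.6809.
HTMT = 0.3767 / 0.6809 = 0.553.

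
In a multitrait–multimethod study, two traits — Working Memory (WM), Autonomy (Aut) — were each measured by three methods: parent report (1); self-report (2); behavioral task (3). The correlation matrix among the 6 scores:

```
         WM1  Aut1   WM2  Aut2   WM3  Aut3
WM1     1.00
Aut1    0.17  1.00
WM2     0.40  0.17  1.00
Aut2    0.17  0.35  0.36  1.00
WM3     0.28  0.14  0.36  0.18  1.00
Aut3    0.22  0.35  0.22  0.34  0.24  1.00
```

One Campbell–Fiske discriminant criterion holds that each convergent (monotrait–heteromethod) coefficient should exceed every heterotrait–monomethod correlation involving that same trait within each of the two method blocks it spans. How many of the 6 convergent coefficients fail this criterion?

Convergent coefficients and their comparison sets:
WM (methods 1·2): 0.40 vs {0.17, 0.36} → pass.
WM (methods 1·3): 0.28 vs {0.17, 0.24} → pass.
WM (methods 2·3): 0.36 vs {0.36, 0.24} → fail.
Aut (methods 1·2): 0.35 vs {0.17, 0.36} → fail.
Aut (methods 1·3): 0.35 vs {0.17, 0.24} → pass.
Aut (methods 2·3): 0.34 vs {0.36, 0.24} → fail.
3 of 6 fail.

3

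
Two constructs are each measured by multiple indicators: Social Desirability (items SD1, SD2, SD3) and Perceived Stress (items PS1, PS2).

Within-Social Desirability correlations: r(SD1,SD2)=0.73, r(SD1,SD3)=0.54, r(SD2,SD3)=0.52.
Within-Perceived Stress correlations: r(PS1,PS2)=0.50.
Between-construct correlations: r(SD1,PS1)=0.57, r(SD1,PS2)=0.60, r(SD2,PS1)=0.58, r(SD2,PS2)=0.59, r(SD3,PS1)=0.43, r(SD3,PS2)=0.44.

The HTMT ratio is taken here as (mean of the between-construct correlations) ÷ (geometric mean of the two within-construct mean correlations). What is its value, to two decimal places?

Mean heterotrait r = 3.21/6 = 0.5350.
Mean within-SD = 1.79/3 = 0.5967; mean within-PS = 0.50/1 = 0.5000.
Geometric mean = √(0.5967 × 0.5000) = 0.5462.
HTMT = 0.5350 / 0.5462 = 0.98.

0.98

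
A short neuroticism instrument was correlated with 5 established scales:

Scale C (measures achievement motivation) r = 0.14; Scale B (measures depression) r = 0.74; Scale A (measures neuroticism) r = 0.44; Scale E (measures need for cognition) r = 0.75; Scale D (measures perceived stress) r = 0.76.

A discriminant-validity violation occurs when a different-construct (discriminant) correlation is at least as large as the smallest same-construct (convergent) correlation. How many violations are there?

3

Convergent (same construct = neuroticism): Scale A.
Smallest convergent = 0.44. Discriminant values: 0.14, 0.74, 0.75, 0.76; count ≥ 0.44 → 3.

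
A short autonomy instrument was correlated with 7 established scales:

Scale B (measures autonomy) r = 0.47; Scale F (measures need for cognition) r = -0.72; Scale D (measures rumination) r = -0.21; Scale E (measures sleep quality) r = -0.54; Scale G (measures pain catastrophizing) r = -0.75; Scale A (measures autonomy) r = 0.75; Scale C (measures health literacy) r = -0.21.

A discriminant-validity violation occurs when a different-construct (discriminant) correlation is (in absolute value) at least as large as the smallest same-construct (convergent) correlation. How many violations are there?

Convergent (same construct = autonomy): Scale B, Scale A.
Smallest convergent = 0.47. Discriminant |r|: 0.72, 0.21, 0.54, 0.75, 0.21; count ≥ 0.47 → 3.

3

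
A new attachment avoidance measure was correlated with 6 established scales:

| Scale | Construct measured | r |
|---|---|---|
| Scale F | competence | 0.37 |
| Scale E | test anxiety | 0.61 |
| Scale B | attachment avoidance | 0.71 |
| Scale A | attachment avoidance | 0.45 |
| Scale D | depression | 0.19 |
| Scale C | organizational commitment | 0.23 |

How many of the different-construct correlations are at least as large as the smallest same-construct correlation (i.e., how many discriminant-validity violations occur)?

Convergent (same construct = attachment avoidance): Scale B, Scale A.
Smallest convergent = 0.45. Discriminant values: 0.37, 0.61, 0.19, 0.23; count ≥ 0.45 → 1.

1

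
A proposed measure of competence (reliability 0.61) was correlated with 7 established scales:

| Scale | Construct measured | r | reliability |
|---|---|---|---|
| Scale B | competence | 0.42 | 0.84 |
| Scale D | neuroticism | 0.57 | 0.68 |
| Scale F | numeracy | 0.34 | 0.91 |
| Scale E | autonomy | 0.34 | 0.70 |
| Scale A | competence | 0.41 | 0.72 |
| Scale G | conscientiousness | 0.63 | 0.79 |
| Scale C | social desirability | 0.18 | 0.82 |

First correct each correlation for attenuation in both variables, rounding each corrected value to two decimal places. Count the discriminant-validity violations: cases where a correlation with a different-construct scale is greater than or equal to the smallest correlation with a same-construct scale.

Disattenuated r (r / √(r_scale · r_new)):
  Scale B (conv): 0.42 / √(0.84·0.61) = 0.59
  Scale D (disc): 0.57 / √(0.68·0.61) = 0.89
  Scale F (disc): 0.34 / √(0.91·0.61) = 0.46
  Scale E (disc): 0.34 / √(0.70·0.61) = 0.52
  Scale A (conv): 0.41 / √(0.72·0.61) = 0.62
  Scale G (disc): 0.63 / √(0.79·0.61) = 0.91
  Scale C (disc): 0.18 / √(0.82·0.61) = 0.25
Smallest convergent = 0.59. Discriminant values: 0.89, 0.46, 0.52, 0.91, 0.25; count ≥ 0.59 → 2.

2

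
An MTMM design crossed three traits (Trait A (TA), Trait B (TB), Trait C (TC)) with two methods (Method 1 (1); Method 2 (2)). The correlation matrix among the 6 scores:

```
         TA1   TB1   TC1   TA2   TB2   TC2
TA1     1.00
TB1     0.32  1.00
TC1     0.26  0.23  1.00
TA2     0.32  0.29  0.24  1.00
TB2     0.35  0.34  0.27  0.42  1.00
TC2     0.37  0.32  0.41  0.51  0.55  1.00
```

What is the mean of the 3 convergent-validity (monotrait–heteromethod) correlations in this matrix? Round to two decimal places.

Convergent values: 0.32, 0.34, 0.41; mean = 1.07/3 = 0.36.

0.36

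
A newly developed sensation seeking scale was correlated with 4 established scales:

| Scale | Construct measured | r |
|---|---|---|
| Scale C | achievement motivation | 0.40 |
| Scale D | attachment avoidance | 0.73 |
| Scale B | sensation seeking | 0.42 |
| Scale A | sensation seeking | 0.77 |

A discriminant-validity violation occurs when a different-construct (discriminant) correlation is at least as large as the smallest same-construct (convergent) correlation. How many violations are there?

Convergent (same construct = sensation seeking): Scale B, Scale A.
Smallest convergent = 0.42. Discriminant values: 0.40, 0.73; count ≥ 0.42 → 1.

1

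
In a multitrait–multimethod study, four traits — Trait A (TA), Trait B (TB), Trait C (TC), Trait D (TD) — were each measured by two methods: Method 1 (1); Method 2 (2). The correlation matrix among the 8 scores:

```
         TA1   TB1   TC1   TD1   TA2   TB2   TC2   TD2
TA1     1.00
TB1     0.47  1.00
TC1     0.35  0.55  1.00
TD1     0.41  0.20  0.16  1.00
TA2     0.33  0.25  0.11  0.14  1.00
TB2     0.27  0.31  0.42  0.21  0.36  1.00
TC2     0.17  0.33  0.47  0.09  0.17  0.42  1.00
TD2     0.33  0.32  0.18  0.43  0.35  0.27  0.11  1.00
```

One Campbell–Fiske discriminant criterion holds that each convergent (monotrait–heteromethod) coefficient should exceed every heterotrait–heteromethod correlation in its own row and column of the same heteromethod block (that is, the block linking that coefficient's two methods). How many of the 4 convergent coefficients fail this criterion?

2

Checking each validity diagonal entry against its comparison values:
TA (methods 1·2): 0.33 vs {0.27, 0.25, 0.17, 0.11, 0.33, 0.14} → fail.
TB (methods 1·2): 0.31 vs {0.25, 0.27, 0.33, 0.42, 0.32, 0.21} → fail.
TC (methods 1·2): 0.47 vs {0.11, 0.17, 0.42, 0.33, 0.18, 0.09} → pass.
TD (methods 1·2): 0.43 vs {0.14, 0.33, 0.21, 0.32, 0.09, 0.18} → pass.
2 of 4 fail.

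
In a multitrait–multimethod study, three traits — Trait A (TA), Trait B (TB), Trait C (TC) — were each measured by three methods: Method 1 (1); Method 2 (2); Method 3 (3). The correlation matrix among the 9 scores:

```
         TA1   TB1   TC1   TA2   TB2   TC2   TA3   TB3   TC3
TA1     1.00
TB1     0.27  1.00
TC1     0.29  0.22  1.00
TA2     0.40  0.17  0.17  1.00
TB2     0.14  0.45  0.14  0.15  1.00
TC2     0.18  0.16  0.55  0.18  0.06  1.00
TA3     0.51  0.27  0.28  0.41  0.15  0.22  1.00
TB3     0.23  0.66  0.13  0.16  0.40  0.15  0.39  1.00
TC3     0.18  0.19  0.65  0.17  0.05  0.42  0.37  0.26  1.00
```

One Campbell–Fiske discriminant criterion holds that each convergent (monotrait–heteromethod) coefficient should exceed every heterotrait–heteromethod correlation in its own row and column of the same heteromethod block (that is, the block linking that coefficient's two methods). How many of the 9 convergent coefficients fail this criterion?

Convergent coefficients and their comparison sets:
TA (methods 1·2): 0.40 vs {0.14, 0.17, 0.18, 0.17} → pass.
TA (methods 1·3): 0.51 vs {0.23, 0.27, 0.18, 0.28} → pass.
TA (methods 2·3): 0.41 vs {0.16, 0.15, 0.17, 0.22} → pass.
TB (methods 1·2): 0.45 vs {0.17, 0.14, 0.16, 0.14} → pass.
TB (methods 1·3): 0.66 vs {0.27, 0.23, 0.19, 0.13} → pass.
TB (methods 2·3): 0.40 vs {0.15, 0.16, 0.05, 0.15} → pass.
TC (methods 1·2): 0.55 vs {0.17, 0.18, 0.14, 0.16} → pass.
TC (methods 1·3): 0.65 vs {0.28, 0.18, 0.13, 0.19} → pass.
TC (methods 2·3): 0.42 vs {0.22, 0.17, 0.15, 0.05} → pass.
0 of 9 fail.

0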